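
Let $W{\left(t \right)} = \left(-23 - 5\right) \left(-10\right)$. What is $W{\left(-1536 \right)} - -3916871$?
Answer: $3917151$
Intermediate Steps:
$W{\left(t \right)} = 280$ ($W{\left(t \right)} = \left(-28\right) \left(-10\right) = 280$)
$W{\left(-1536 \right)} - -3916871 = 280 - -3916871 = 280 + 3916871 = 3917151$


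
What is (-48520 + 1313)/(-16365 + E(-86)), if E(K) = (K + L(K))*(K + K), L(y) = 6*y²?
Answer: 47207/7634245 ≈ 0.0061836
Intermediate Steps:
E(K) = 2*K*(K + 6*K²) (E(K) = (K + 6*K²)*(K + K) = (K + 6*K²)*(2*K) = 2*K*(K + 6*K²))
(-48520 + 1313)/(-16365 + E(-86)) = (-48520 + 1313)/(-16365 + (-86)²*(2 + 12*(-86))) = -47207/(-16365 + 7396*(2 - 1032)) = -47207/(-16365 + 7396*(-1030)) = -47207/(-16365 - 7617880) = -47207/(-7634245) = -47207*(-1/7634245) = 47207/7634245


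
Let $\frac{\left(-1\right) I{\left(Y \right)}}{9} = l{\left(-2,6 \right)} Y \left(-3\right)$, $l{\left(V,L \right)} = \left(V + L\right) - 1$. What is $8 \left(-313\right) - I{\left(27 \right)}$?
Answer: $-4691$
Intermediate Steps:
$l{\left(V,L \right)} = -1 + L + V$ ($l{\left(V,L \right)} = \left(L + V\right) - 1 = -1 + L + V$)
$I{\left(Y \right)} = 81 Y$ ($I{\left(Y \right)} = - 9 \left(-1 + 6 - 2\right) Y \left(-3\right) = - 9 \cdot 3 Y \left(-3\right) = - 9 \left(- 9 Y\right) = 81 Y$)
$8 \left(-313\right) - I{\left(27 \right)} = 8 \left(-313\right) - 81 \cdot 27 = -2504 - 2187 = -4691$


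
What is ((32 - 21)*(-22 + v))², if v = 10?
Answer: 17424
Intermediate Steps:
((32 - 21)*(-22 + v))² = ((32 - 21)*(-22 + 10))² = (11*(-12))² = (-132)² = 17424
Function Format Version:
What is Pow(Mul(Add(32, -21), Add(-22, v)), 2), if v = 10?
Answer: 17424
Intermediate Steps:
Pow(Mul(Add(32, -21), Add(-22, v)), 2) = Pow(Mul(Add(32, -21), Add(-22, 10)), 2) = Pow(Mul(11, -12), 2) = Pow(-132, 2) = 17424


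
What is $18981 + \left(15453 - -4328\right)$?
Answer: $38762$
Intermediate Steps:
$18981 + \left(15453 - -4328\right) = 18981 + \left(15453 + 4328\right) = 18981 + 19781 = 38762$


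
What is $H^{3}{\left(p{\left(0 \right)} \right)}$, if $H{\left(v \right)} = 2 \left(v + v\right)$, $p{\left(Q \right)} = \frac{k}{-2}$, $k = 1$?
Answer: $-8$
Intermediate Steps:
$p{\left(Q \right)} = - \frac{1}{2}$ ($p{\left(Q \right)} = 1 \frac{1}{-2} = 1 \left(- \frac{1}{2}\right) = - \frac{1}{2}$)
$H{\left(v \right)} = 4 v$ ($H{\left(v \right)} = 2 \cdot 2 v = 4 v$)
$H^{3}{\left(p{\left(0 \right)} \right)} = \left(4 \left(- \frac{1}{2}\right)\right)^{3} = \left(-2\right)^{3} = -8$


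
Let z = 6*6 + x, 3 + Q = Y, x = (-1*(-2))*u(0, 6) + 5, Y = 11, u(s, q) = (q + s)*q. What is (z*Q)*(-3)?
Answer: -2712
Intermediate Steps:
u(s, q) = q*(q + s)
x = 77 (x = (-1*(-2))*(6*(6 + 0)) + 5 = 2*(6*6) + 5 = 2*36 + 5 = 72 + 5 = 77)
Q = 8 (Q = -3 + 11 = 8)
z = 113 (z = 6*6 + 77 = 36 + 77 = 113)
(z*Q)*(-3) = (113*8)*(-3) = 904*(-3) = -2712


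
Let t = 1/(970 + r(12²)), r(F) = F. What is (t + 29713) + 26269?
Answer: 62363949/1114 ≈ 55982.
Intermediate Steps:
t = 1/1114 (t = 1/(970 + 12²) = 1/(970 + 144) = 1/1114 ≈ 0.00089767)
(t + 29713) + 26269 = (1/1114 + 29713) + 26269 = 33100283/1114 + 26269 = 62363949/1114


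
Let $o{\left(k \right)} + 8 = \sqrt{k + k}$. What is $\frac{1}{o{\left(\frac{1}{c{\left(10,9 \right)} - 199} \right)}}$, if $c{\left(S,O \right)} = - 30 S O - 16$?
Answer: $- \frac{11660}{93281} - \frac{i \sqrt{5830}}{186562} \approx -0.125 - 0.00040927 i$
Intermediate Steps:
$c{\left(S,O \right)} = -16 - 30 O S$ ($c{\left(S,O \right)} = - 30 O S - 16 = -16 - 30 O S$)
$o{\left(k \right)} = -8 + \sqrt{2} \sqrt{k}$ ($o{\left(k \right)} = -8 + \sqrt{k + k} = -8 + \sqrt{2 k} = -8 + \sqrt{2} \sqrt{k}$)
$\frac{1}{o{\left(\frac{1}{c{\left(10,9 \right)} - 199} \right)}} = \frac{1}{-8 + \sqrt{2} \sqrt{\frac{1}{\left(-16 - 270 \cdot 10\right) - 199}}} = \frac{1}{-8 + \sqrt{2} \sqrt{\frac{1}{\left(-16 - 2700\right) - 199}}} = \frac{1}{-8 + \sqrt{2} \sqrt{\frac{1}{-2716 - 199}}} = \frac{1}{-8 + \sqrt{2} \sqrt{\frac{1}{-2915}}} = \frac{1}{-8 + \sqrt{2} \sqrt{- \frac{1}{2915}}} = \frac{1}{-8 + \sqrt{2} \frac{i \sqrt{2915}}{2915}} = \frac{1}{-8 + \frac{i \sqrt{5830}}{2915}}$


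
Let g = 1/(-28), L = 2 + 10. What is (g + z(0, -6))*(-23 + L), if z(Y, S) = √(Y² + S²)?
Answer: -1837/28 ≈ -65.607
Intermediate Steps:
L = 12
g = -1/28 ≈ -0.035714
z(Y, S) = √(S² + Y²)
(g + z(0, -6))*(-23 + L) = (-1/28 + √((-6)² + 0²))*(-23 + 12) = (-1/28 + √(36 + 0))*(-11) = (-1/28 + √36)*(-11) = (-1/28 + 6)*(-11) = (167/28)*(-11) = -1837/28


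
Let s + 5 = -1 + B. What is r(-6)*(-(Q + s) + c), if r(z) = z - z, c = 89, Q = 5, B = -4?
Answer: 0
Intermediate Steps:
s = -10 (s = -5 + (-1 - 4) = -5 - 5 = -10)
r(z) = 0
r(-6)*(-(Q + s) + c) = 0*(-(5 - 10) + 89) = 0*(-1*(-5) + 89) = 0*(5 + 89) = 0*94 = 0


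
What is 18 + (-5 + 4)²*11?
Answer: 29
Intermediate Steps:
18 + (-5 + 4)²*11 = 18 + (-1)²*11 = 18 + 1*11 = 18 + 11 = 29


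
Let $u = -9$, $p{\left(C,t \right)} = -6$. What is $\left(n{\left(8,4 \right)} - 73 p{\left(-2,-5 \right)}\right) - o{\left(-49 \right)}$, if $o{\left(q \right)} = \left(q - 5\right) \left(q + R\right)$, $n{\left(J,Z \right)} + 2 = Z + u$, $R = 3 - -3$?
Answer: $-1891$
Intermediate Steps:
$R = 6$ ($R = 3 + 3 = 6$)
$n{\left(J,Z \right)} = -11 + Z$ ($n{\left(J,Z \right)} = -2 + \left(Z - 9\right) = -2 + \left(-9 + Z\right) = -11 + Z$)
$o{\left(q \right)} = \left(-5 + q\right) \left(6 + q\right)$ ($o{\left(q \right)} = \left(q - 5\right) \left(q + 6\right) = \left(-5 + q\right) \left(6 + q\right)$)
$\left(n{\left(8,4 \right)} - 73 p{\left(-2,-5 \right)}\right) - o{\left(-49 \right)} = \left(\left(-11 + 4\right) - -438\right) - \left(-30 - 49 + \left(-49\right)^{2}\right) = \left(-7 + 438\right) - \left(-30 - 49 + 2401\right) = 431 - 2322 = -1891$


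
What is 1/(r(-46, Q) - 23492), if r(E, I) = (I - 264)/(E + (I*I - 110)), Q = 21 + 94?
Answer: -13069/307017097 ≈ -4.2568e-5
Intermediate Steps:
Q = 115
r(E, I) = (-264 + I)/(-110 + E + I²) (r(E, I) = (-264 + I)/(E + (I² - 110)) = (-264 + I)/(E + (-110 + I²)) = (-264 + I)/(-110 + E + I²))
1/(r(-46, Q) - 23492) = 1/((-264 + 115)/(-110 - 46 + 115²) - 23492) = 1/(-149/(-110 - 46 + 13225) - 23492) = 1/(-149/13069 - 23492) = 1/(-307017097/13069) = -13069/307017097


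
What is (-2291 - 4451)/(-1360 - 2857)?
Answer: 6742/4217 ≈ 1.5988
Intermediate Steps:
(-2291 - 4451)/(-1360 - 2857) = -6742/(-4217) = -6742*(-1/4217) = 6742/4217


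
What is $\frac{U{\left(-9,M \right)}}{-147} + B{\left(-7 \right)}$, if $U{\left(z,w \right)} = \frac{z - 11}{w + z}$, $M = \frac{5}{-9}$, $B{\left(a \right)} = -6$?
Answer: $- \frac{12672}{2107} \approx -6.0142$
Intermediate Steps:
$M = - \frac{5}{9}$ ($M = 5 \left(- \frac{1}{9}\right) = - \frac{5}{9} \approx -0.55556$)
$U{\left(z,w \right)} = \frac{-11 + z}{w + z}$
$\frac{U{\left(-9,M \right)}}{-147} + B{\left(-7 \right)} = \frac{\frac{1}{- \frac{5}{9} - 9} \left(-11 - 9\right)}{-147} - 6 = \frac{1}{- \frac{86}{9}} \left(-20\right) \left(- \frac{1}{147}\right) - 6 = \left(- \frac{9}{86}\right) \left(-20\right) \left(- \frac{1}{147}\right) - 6 = \frac{90}{43} \left(- \frac{1}{147}\right) - 6 = - \frac{30}{2107} - 6 = - \frac{12672}{2107}$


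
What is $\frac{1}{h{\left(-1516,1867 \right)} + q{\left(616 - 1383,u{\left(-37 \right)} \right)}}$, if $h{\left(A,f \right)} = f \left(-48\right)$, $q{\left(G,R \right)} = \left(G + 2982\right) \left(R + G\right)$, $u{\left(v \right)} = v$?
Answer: $- \frac{1}{1870476} \approx -5.3462 \cdot 10^{-7}$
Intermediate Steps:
$q{\left(G,R \right)} = \left(2982 + G\right) \left(G + R\right)$
$h{\left(A,f \right)} = - 48 f$
$\frac{1}{h{\left(-1516,1867 \right)} + q{\left(616 - 1383,u{\left(-37 \right)} \right)}} = \frac{1}{\left(-48\right) 1867 + \left(\left(616 - 1383\right)^{2} + 2982 \left(616 - 1383\right) + 2982 \left(-37\right) + \left(616 - 1383\right) \left(-37\right)\right)} = \frac{1}{-89616 + \left(\left(-767\right)^{2} + 2982 \left(-767\right) - 110334 - -28379\right)} = \frac{1}{-89616 + \left(588289 - 2287194 - 110334 + 28379\right)} = \frac{1}{-89616 - 1780860} = \frac{1}{-1870476} = - \frac{1}{1870476}$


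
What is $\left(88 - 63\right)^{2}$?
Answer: $625$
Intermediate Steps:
$\left(88 - 63\right)^{2} = 25^{2} = 625$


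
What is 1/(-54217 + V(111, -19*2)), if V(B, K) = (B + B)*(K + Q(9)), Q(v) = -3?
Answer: -1/63319 ≈ -1.5793e-5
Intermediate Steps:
V(B, K) = 2*B*(-3 + K) (V(B, K) = (B + B)*(K - 3) = (2*B)*(-3 + K) = 2*B*(-3 + K))
1/(-54217 + V(111, -19*2)) = 1/(-54217 + 2*111*(-3 - 19*2)) = 1/(-54217 + 2*111*(-3 - 38)) = 1/(-54217 + 2*111*(-41)) = 1/(-54217 - 9102) = 1/(-63319) = -1/63319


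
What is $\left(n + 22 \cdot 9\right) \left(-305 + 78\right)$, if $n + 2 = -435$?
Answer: $54253$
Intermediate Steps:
$n = -437$ ($n = -2 - 435 = -437$)
$\left(n + 22 \cdot 9\right) \left(-305 + 78\right) = \left(-437 + 22 \cdot 9\right) \left(-305 + 78\right) = \left(-437 + 198\right) \left(-227\right) = \left(-239\right) \left(-227\right) = 54253$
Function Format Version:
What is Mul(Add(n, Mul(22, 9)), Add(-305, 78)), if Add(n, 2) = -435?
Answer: 54253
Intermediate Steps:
n = -437 (n = Add(-2, -435) = -437)
Mul(Add(n, Mul(22, 9)), Add(-305, 78)) = Mul(Add(-437, Mul(22, 9)), Add(-305, 78)) = Mul(Add(-437, 198), -227) = Mul(-239, -227) = 54253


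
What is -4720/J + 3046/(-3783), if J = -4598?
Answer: 1925126/8697117 ≈ 0.22135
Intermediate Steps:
-4720/J + 3046/(-3783) = -4720/(-4598) + 3046/(-3783) = -4720*(-1/4598) + 3046*(-1/3783) = 2360/2299 - 3046/3783 = 1925126/8697117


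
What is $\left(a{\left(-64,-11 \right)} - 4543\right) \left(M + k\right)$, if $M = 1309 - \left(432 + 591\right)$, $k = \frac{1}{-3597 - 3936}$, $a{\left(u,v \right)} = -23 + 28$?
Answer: $- \frac{9776835106}{7533} \approx -1.2979 \cdot 10^{6}$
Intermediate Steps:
$a{\left(u,v \right)} = 5$
$k = - \frac{1}{7533}$ ($k = \frac{1}{-7533} = - \frac{1}{7533} \approx -0.00013275$)
$M = 286$ ($M = 1309 - 1023 = 286$)
$\left(a{\left(-64,-11 \right)} - 4543\right) \left(M + k\right) = \left(5 - 4543\right) \left(286 - \frac{1}{7533}\right) = \left(-4538\right) \frac{2154437}{7533} = - \frac{9776835106}{7533}$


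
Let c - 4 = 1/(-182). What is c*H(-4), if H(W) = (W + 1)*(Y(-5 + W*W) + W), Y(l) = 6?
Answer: -2181/91 ≈ -23.967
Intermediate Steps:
c = 727/182 (c = 4 + 1/(-182) = 4 - 1/182 = 727/182 ≈ 3.9945)
H(W) = (1 + W)*(6 + W) (H(W) = (W + 1)*(6 + W) = (1 + W)*(6 + W))
c*H(-4) = 727*(6 + (-4)² + 7*(-4))/182 = 727*(6 + 16 - 28)/182 = (727/182)*(-6) = -2181/91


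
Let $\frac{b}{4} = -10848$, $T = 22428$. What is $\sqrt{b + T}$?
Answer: $2 i \sqrt{5241} \approx 144.79 i$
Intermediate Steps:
$b = -43392$ ($b = 4 \left(-10848\right) = -43392$)
$\sqrt{b + T} = \sqrt{-43392 + 22428} = \sqrt{-20964} = 2 i \sqrt{5241}$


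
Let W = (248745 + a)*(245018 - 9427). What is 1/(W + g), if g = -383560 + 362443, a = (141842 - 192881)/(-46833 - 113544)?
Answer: 53459/3132811650083385 ≈ 1.7064e-11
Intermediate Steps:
a = 17013/53459 (a = -51039/(-160377) = -51039*(-1/160377) = 17013/53459 ≈ 0.31824)
g = -21117
W = 3132812778977088/53459 (W = (248745 + 17013/53459)*(245018 - 9427) = (13297675968/53459)*235591 = 3132812778977088/53459 ≈ 5.8602e+10)
1/(W + g) = 1/(3132812778977088/53459 - 21117) = 1/(3132811650083385/53459) = 53459/3132811650083385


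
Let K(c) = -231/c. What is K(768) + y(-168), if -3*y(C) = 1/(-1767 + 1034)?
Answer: -169067/562944 ≈ -0.30033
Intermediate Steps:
y(C) = 1/2199 (y(C) = -1/(3*(-1767 + 1034)) = -⅓/(-733) = -⅓*(-1/733) = 1/2199)
K(768) + y(-168) = -231/768 + 1/2199 = -231*1/768 + 1/2199 = -77/256 + 1/2199 = -169067/562944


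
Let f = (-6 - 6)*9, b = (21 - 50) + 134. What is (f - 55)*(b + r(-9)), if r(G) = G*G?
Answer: -30318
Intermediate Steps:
b = 105 (b = -29 + 134 = 105)
f = -108 (f = -12*9 = -108)
r(G) = G**2
(f - 55)*(b + r(-9)) = (-108 - 55)*(105 + (-9)**2) = -163*(105 + 81) = -163*186 = -30318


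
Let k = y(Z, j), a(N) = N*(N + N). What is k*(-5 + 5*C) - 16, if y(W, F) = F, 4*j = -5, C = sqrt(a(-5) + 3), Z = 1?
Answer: -39/4 - 25*sqrt(53)/4 ≈ -55.251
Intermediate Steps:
a(N) = 2*N**2 (a(N) = N*(2*N) = 2*N**2)
C = sqrt(53) (C = sqrt(2*(-5)**2 + 3) = sqrt(2*25 + 3) = sqrt(50 + 3) = sqrt(53) ≈ 7.2801)
j = -5/4 (j = (1/4)*(-5) = -5/4 ≈ -1.2500)
k = -5/4 ≈ -1.2500
k*(-5 + 5*C) - 16 = -5*(-5 + 5*sqrt(53))/4 - 16 = (25/4 - 25*sqrt(53)/4) - 16 = -39/4 - 25*sqrt(53)/4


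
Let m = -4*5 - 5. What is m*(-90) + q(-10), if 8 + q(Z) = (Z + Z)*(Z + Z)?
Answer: 2642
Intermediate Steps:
q(Z) = -8 + 4*Z² (q(Z) = -8 + (Z + Z)*(Z + Z) = -8 + (2*Z)*(2*Z) = -8 + 4*Z²)
m = -25 (m = -20 - 5 = -25)
m*(-90) + q(-10) = -25*(-90) + (-8 + 4*(-10)²) = 2250 + (-8 + 4*100) = 2250 + (-8 + 400) = 2250 + 392 = 2642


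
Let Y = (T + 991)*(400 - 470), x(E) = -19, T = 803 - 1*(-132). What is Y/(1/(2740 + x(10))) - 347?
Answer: -366845567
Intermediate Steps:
T = 935 (T = 803 + 132 = 935)
Y = -134820 (Y = (935 + 991)*(400 - 470) = 1926*(-70) = -134820)
Y/(1/(2740 + x(10))) - 347 = -134820/(1/(2740 - 19)) - 347 = -134820/(1/2721) - 347 = -134820/1/2721 - 347 = -134820*2721 - 347 = -366845220 - 347 = -366845567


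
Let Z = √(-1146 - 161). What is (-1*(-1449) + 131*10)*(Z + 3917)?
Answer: 10807003 + 2759*I*√1307 ≈ 1.0807e+7 + 99745.0*I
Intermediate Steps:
Z = I*√1307 (Z = √(-1307) = I*√1307 ≈ 36.152*I)
(-1*(-1449) + 131*10)*(Z + 3917) = (-1*(-1449) + 131*10)*(I*√1307 + 3917) = (1449 + 1310)*(3917 + I*√1307) = 2759*(3917 + I*√1307) = 10807003 + 2759*I*√1307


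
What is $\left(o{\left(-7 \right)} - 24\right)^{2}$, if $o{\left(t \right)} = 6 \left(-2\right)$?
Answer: $1296$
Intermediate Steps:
$o{\left(t \right)} = -12$
$\left(o{\left(-7 \right)} - 24\right)^{2} = \left(-12 - 24\right)^{2} = \left(-36\right)^{2} = 1296$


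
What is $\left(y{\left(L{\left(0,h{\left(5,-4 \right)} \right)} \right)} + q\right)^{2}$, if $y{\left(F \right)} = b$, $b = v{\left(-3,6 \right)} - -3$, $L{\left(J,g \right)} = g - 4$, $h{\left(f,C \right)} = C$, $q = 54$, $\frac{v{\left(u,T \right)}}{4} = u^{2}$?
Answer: $8649$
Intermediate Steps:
$v{\left(u,T \right)} = 4 u^{2}$
$L{\left(J,g \right)} = -4 + g$
$b = 39$ ($b = 4 \left(-3\right)^{2} - -3 = 4 \cdot 9 + 3 = 36 + 3 = 39$)
$y{\left(F \right)} = 39$
$\left(y{\left(L{\left(0,h{\left(5,-4 \right)} \right)} \right)} + q\right)^{2} = \left(39 + 54\right)^{2} = 93^{2} = 8649$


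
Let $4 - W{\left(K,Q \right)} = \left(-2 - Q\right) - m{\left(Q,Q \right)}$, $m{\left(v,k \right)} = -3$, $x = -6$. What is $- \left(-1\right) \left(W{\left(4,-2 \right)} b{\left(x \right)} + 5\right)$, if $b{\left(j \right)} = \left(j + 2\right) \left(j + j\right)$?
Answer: $53$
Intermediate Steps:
$W{\left(K,Q \right)} = 3 + Q$ ($W{\left(K,Q \right)} = 4 - \left(\left(-2 - Q\right) - -3\right) = 4 - \left(\left(-2 - Q\right) + 3\right) = 4 - \left(1 - Q\right) = 4 + \left(-1 + Q\right) = 3 + Q$)
$b{\left(j \right)} = 2 j \left(2 + j\right)$ ($b{\left(j \right)} = \left(2 + j\right) 2 j = 2 j \left(2 + j\right)$)
$- \left(-1\right) \left(W{\left(4,-2 \right)} b{\left(x \right)} + 5\right) = - \left(-1\right) \left(\left(3 - 2\right) 2 \left(-6\right) \left(2 - 6\right) + 5\right) = - \left(-1\right) \left(1 \cdot 2 \left(-6\right) \left(-4\right) + 5\right) = - \left(-1\right) \left(1 \cdot 48 + 5\right) = - \left(-1\right) \left(48 + 5\right) = - \left(-1\right) 53 = \left(-1\right) \left(-53\right) = 53$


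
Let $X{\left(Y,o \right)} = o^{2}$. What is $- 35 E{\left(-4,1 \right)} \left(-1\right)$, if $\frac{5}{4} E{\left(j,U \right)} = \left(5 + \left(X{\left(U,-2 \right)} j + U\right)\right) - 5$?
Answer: $-420$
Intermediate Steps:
$E{\left(j,U \right)} = \frac{4 U}{5} + \frac{16 j}{5}$ ($E{\left(j,U \right)} = \frac{4 \left(\left(5 + \left(\left(-2\right)^{2} j + U\right)\right) - 5\right)}{5} = \frac{4 \left(\left(5 + \left(4 j + U\right)\right) - 5\right)}{5} = \frac{4 \left(\left(5 + \left(U + 4 j\right)\right) - 5\right)}{5} = \frac{4 \left(\left(5 + U + 4 j\right) - 5\right)}{5} = \frac{4 \left(U + 4 j\right)}{5} = \frac{4 U}{5} + \frac{16 j}{5}$)
$- 35 E{\left(-4,1 \right)} \left(-1\right) = - 35 \left(\frac{4}{5} \cdot 1 + \frac{16}{5} \left(-4\right)\right) \left(-1\right) = - 35 \left(\frac{4}{5} - \frac{64}{5}\right) \left(-1\right) = \left(-35\right) \left(-12\right) \left(-1\right) = 420 \left(-1\right) = -420$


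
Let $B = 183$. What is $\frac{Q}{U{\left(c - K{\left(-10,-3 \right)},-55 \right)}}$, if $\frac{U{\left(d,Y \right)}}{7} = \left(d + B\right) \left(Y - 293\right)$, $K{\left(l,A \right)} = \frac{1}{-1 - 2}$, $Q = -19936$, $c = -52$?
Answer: $\frac{356}{5713} \approx 0.062314$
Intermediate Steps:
$K{\left(l,A \right)} = - \frac{1}{3}$ ($K{\left(l,A \right)} = \frac{1}{-3} = - \frac{1}{3}$)
$U{\left(d,Y \right)} = 7 \left(-293 + Y\right) \left(183 + d\right)$ ($U{\left(d,Y \right)} = 7 \left(d + 183\right) \left(Y - 293\right) = 7 \left(183 + d\right) \left(-293 + Y\right) = 7 \left(-293 + Y\right) \left(183 + d\right)$)
$\frac{Q}{U{\left(c - K{\left(-10,-3 \right)},-55 \right)}} = - \frac{19936}{-375333 - 2051 \left(-52 - - \frac{1}{3}\right) + 1281 \left(-55\right) + 7 \left(-55\right) \left(-52 - - \frac{1}{3}\right)} = - \frac{19936}{-375333 - 2051 \left(-52 + \frac{1}{3}\right) - 70455 + 7 \left(-55\right) \left(-52 + \frac{1}{3}\right)} = - \frac{19936}{-375333 - - \frac{317905}{3} - 70455 + 7 \left(-55\right) \left(- \frac{155}{3}\right)} = - \frac{19936}{-375333 + \frac{317905}{3} - 70455 + \frac{59675}{3}} = - \frac{19936}{-319928} = \left(-19936\right) \left(- \frac{1}{319928}\right) = \frac{356}{5713}$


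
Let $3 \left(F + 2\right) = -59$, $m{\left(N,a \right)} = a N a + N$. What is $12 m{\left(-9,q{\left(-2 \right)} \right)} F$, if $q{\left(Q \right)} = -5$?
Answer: $60840$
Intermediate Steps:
$m{\left(N,a \right)} = N + N a^{2}$ ($m{\left(N,a \right)} = N a a + N = N a^{2} + N = N + N a^{2}$)
$F = - \frac{65}{3}$ ($F = -2 + \frac{1}{3} \left(-59\right) = -2 - \frac{59}{3} = - \frac{65}{3} \approx -21.667$)
$12 m{\left(-9,q{\left(-2 \right)} \right)} F = 12 \left(- 9 \left(1 + \left(-5\right)^{2}\right)\right) \left(- \frac{65}{3}\right) = 12 \left(- 9 \left(1 + 25\right)\right) \left(- \frac{65}{3}\right) = 12 \left(\left(-9\right) 26\right) \left(- \frac{65}{3}\right) = 12 \left(-234\right) \left(- \frac{65}{3}\right) = \left(-2808\right) \left(- \frac{65}{3}\right) = 60840$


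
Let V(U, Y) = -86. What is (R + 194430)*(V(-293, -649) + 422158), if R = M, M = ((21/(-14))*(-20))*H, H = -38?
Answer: 81582296880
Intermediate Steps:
M = -1140 (M = ((21/(-14))*(-20))*(-38) = ((21*(-1/14))*(-20))*(-38) = -3/2*(-20)*(-38) = 30*(-38) = -1140)
R = -1140
(R + 194430)*(V(-293, -649) + 422158) = (-1140 + 194430)*(-86 + 422158) = 193290*422072 = 81582296880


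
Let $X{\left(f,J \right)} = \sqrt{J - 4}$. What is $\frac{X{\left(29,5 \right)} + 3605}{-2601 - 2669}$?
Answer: $- \frac{1803}{2635} \approx -0.68425$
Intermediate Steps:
$X{\left(f,J \right)} = \sqrt{-4 + J}$
$\frac{X{\left(29,5 \right)} + 3605}{-2601 - 2669} = \frac{\sqrt{-4 + 5} + 3605}{-2601 - 2669} = \frac{\sqrt{1} + 3605}{-5270} = \left(1 + 3605\right) \left(- \frac{1}{5270}\right) = 3606 \left(- \frac{1}{5270}\right) = - \frac{1803}{2635}$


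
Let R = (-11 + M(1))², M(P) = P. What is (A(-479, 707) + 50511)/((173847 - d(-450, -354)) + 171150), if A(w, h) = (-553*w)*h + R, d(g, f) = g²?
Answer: 187325720/142497 ≈ 1314.6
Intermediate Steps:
R = 100 (R = (-11 + 1)² = (-10)² = 100)
A(w, h) = 100 - 553*h*w (A(w, h) = (-553*w)*h + 100 = -553*h*w + 100 = 100 - 553*h*w)
(A(-479, 707) + 50511)/((173847 - d(-450, -354)) + 171150) = ((100 - 553*707*(-479)) + 50511)/((173847 - 1*(-450)²) + 171150) = ((100 + 187275109) + 50511)/((173847 - 1*202500) + 171150) = (187275209 + 50511)/((173847 - 202500) + 171150) = 187325720/(-28653 + 171150) = 187325720/142497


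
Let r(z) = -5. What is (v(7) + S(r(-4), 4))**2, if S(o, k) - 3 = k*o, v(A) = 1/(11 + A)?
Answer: 93025/324 ≈ 287.11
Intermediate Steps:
S(o, k) = 3 + k*o
(v(7) + S(r(-4), 4))**2 = (1/(11 + 7) + (3 + 4*(-5)))**2 = (1/18 + (3 - 20))**2 = (1/18 - 17)**2 = (-305/18)**2 = 93025/324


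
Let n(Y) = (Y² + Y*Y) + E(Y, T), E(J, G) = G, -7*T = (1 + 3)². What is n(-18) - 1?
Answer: 4513/7 ≈ 644.71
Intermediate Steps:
T = -16/7 (T = -(1 + 3)²/7 = -⅐*4² = -⅐*16 = -16/7 ≈ -2.2857)
n(Y) = -16/7 + 2*Y² (n(Y) = (Y² + Y*Y) - 16/7 = (Y² + Y²) - 16/7 = 2*Y² - 16/7 = -16/7 + 2*Y²)
n(-18) - 1 = (-16/7 + 2*(-18)²) - 1 = (-16/7 + 2*324) - 1 = (-16/7 + 648) - 1 = 4520/7 - 1 = 4513/7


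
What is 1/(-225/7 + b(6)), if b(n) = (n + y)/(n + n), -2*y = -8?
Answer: -42/1315 ≈ -0.031939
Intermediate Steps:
y = 4 (y = -½*(-8) = 4)
b(n) = (4 + n)/(2*n) (b(n) = (n + 4)/(n + n) = (4 + n)/((2*n)) = (4 + n)*(1/(2*n)) = (4 + n)/(2*n))
1/(-225/7 + b(6)) = 1/(-225/7 + (½)*(4 + 6)/6) = 1/(-225*⅐ + (½)*(⅙)*10) = 1/(-225/7 + ⅚) = 1/(-1315/42) = -42/1315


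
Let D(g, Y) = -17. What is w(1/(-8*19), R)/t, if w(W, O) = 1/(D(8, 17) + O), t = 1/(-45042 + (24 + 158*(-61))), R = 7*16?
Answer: -54656/95 ≈ -575.33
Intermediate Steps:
R = 112
t = -1/54656 (t = 1/(-45042 + (24 - 9638)) = 1/(-45042 - 9614) = 1/(-54656) = -1/54656 ≈ -1.8296e-5)
w(W, O) = 1/(-17 + O)
w(1/(-8*19), R)/t = 1/((-17 + 112)*(-1/54656)) = -54656/95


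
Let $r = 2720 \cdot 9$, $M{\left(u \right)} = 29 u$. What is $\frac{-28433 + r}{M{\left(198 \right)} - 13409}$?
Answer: $\frac{3953}{7667} \approx 0.51559$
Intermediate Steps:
$r = 24480$
$\frac{-28433 + r}{M{\left(198 \right)} - 13409} = \frac{-28433 + 24480}{29 \cdot 198 - 13409} = - \frac{3953}{5742 - 13409} = - \frac{3953}{-7667} = \left(-3953\right) \left(- \frac{1}{7667}\right) = \frac{3953}{7667}$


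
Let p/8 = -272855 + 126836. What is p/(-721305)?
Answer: 389384/240435 ≈ 1.6195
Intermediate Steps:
p = -1168152 (p = 8*(-272855 + 126836) = 8*(-146019) = -1168152)
p/(-721305) = -1168152/(-721305) = -1168152*(-1/721305) = 389384/240435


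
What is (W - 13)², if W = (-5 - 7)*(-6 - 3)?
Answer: 9025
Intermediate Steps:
W = 108 (W = -12*(-9) = 108)
(W - 13)² = (108 - 13)² = 95² = 9025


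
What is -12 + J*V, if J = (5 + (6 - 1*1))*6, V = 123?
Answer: 7368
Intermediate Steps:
J = 60 (J = (5 + (6 - 1))*6 = (5 + 5)*6 = 10*6 = 60)
-12 + J*V = -12 + 60*123 = -12 + 7380 = 7368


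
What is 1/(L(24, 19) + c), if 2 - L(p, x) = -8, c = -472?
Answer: -1/462 ≈ -0.0021645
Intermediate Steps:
L(p, x) = 10 (L(p, x) = 2 - 1*(-8) = 2 + 8 = 10)
1/(L(24, 19) + c) = 1/(10 - 472) = 1/(-462) = -1/462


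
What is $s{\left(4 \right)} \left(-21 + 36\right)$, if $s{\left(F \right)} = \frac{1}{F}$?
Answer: $\frac{15}{4} \approx 3.75$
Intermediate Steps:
$s{\left(4 \right)} \left(-21 + 36\right) = \frac{-21 + 36}{4} = \frac{1}{4} \cdot 15 = \frac{15}{4}$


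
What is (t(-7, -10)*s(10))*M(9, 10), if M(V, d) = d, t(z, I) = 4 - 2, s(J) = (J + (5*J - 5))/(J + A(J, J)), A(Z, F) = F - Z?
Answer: 110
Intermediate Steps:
s(J) = (-5 + 6*J)/J (s(J) = (J + (5*J - 5))/(J + (J - J)) = (J + (-5 + 5*J))/(J + 0) = (-5 + 6*J)/J)
t(z, I) = 2
(t(-7, -10)*s(10))*M(9, 10) = (2*(6 - 5/10))*10 = (2*(6 - 5*⅒))*10 = (2*(6 - ½))*10 = (2*(11/2))*10 = 11*10 = 110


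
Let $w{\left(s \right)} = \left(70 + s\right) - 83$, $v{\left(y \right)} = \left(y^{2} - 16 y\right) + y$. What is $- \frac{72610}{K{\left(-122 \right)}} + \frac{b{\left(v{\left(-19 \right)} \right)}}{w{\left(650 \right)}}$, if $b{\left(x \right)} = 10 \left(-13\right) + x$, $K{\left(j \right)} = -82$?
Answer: $\frac{23147441}{26117} \approx 886.3$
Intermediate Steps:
$v{\left(y \right)} = y^{2} - 15 y$
$w{\left(s \right)} = -13 + s$ ($w{\left(s \right)} = \left(70 + s\right) - 83 = -13 + s$)
$b{\left(x \right)} = -130 + x$
$- \frac{72610}{K{\left(-122 \right)}} + \frac{b{\left(v{\left(-19 \right)} \right)}}{w{\left(650 \right)}} = - \frac{72610}{-82} + \frac{-130 - 19 \left(-15 - 19\right)}{-13 + 650} = \left(-72610\right) \left(- \frac{1}{82}\right) + \frac{-130 - -646}{637} = \frac{36305}{41} + \left(-130 + 646\right) \frac{1}{637} = \frac{36305}{41} + 516 \cdot \frac{1}{637} = \frac{36305}{41} + \frac{516}{637} = \frac{23147441}{26117}$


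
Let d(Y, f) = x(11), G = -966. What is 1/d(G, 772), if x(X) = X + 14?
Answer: 1/25 ≈ 0.040000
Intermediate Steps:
x(X) = 14 + X
d(Y, f) = 25 (d(Y, f) = 14 + 11 = 25)
1/d(G, 772) = 1/25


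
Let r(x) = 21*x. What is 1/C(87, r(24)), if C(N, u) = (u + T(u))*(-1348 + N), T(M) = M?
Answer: -1/1271088 ≈ -7.8673e-7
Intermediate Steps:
C(N, u) = 2*u*(-1348 + N) (C(N, u) = (u + u)*(-1348 + N) = (2*u)*(-1348 + N) = 2*u*(-1348 + N))
1/C(87, r(24)) = 1/(2*(21*24)*(-1348 + 87)) = 1/(2*504*(-1261)) = 1/(-1271088) = -1/1271088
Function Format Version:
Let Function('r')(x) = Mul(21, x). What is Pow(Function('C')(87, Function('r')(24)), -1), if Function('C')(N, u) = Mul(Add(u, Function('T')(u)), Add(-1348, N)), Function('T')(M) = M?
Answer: Rational(-1, 1271088) ≈ -7.8673e-7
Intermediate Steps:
Function('C')(N, u) = Mul(2, u, Add(-1348, N)) (Function('C')(N, u) = Mul(Add(u, u), Add(-1348, N)) = Mul(Mul(2, u), Add(-1348, N)) = Mul(2, u, Add(-1348, N)))
Pow(Function('C')(87, Function('r')(24)), -1) = Pow(Mul(2, Mul(21, 24), Add(-1348, 87)), -1) = Pow(Mul(2, 504, -1261), -1) = Pow(-1271088, -1) = Rational(-1, 1271088)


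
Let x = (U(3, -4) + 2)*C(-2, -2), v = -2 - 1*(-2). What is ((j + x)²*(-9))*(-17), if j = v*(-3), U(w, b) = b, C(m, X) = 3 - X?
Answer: 15300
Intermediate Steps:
v = 0 (v = -2 + 2 = 0)
j = 0 (j = 0*(-3) = 0)
x = -10 (x = (-4 + 2)*(3 - 1*(-2)) = -2*(3 + 2) = -2*5 = -10)
((j + x)²*(-9))*(-17) = ((0 - 10)²*(-9))*(-17) = ((-10)²*(-9))*(-17) = (100*(-9))*(-17) = -900*(-17) = 15300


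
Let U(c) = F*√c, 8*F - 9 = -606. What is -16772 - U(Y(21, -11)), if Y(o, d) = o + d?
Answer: -16772 + 597*√10/8 ≈ -16536.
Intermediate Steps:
Y(o, d) = d + o
F = -597/8 (F = 9/8 + (⅛)*(-606) = 9/8 - 303/4 = -597/8 ≈ -74.625)
U(c) = -597*√c/8
-16772 - U(Y(21, -11)) = -16772 - (-597)*√(-11 + 21)/8 = -16772 - (-597)*√10/8 = -16772 + 597*√10/8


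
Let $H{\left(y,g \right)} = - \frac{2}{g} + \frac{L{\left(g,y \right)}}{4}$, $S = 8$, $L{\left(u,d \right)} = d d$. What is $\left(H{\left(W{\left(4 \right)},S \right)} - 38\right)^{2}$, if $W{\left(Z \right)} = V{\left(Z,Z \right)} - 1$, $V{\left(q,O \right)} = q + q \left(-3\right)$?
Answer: $324$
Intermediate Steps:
$V{\left(q,O \right)} = - 2 q$ ($V{\left(q,O \right)} = q - 3 q = - 2 q$)
$W{\left(Z \right)} = -1 - 2 Z$ ($W{\left(Z \right)} = - 2 Z - 1 = -1 - 2 Z$)
$L{\left(u,d \right)} = d^{2}$
$H{\left(y,g \right)} = - \frac{2}{g} + \frac{y^{2}}{4}$
$\left(H{\left(W{\left(4 \right)},S \right)} - 38\right)^{2} = \left(\left(- \frac{2}{8} + \frac{\left(-1 - 8\right)^{2}}{4}\right) - 38\right)^{2} = \left(\left(\left(-2\right) \frac{1}{8} + \frac{\left(-1 - 8\right)^{2}}{4}\right) - 38\right)^{2} = \left(\left(- \frac{1}{4} + \frac{\left(-9\right)^{2}}{4}\right) - 38\right)^{2} = \left(\left(- \frac{1}{4} + \frac{1}{4} \cdot 81\right) - 38\right)^{2} = \left(\left(- \frac{1}{4} + \frac{81}{4}\right) - 38\right)^{2} = \left(20 - 38\right)^{2} = \left(-18\right)^{2} = 324$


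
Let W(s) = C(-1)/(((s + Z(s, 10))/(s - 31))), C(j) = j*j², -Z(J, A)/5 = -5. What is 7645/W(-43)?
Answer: -68805/37 ≈ -1859.6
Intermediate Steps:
Z(J, A) = 25 (Z(J, A) = -5*(-5) = 25)
C(j) = j³
W(s) = -(-31 + s)/(25 + s) (W(s) = (-1)³/(((s + 25)/(s - 31))) = -1/((25 + s)/(-31 + s)) = -(-31 + s)/(25 + s))
7645/W(-43) = 7645/(((31 - 1*(-43))/(25 - 43))) = 7645/(((31 + 43)/(-18))) = 7645/((-1/18*74)) = 7645/(-37/9) = 7645*(-9/37) = -68805/37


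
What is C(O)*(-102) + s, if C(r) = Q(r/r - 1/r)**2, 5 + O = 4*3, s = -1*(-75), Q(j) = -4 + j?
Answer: -45693/49 ≈ -932.51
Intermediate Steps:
s = 75
O = 7 (O = -5 + 4*3 = -5 + 12 = 7)
C(r) = (-3 - 1/r)**2 (C(r) = (-4 + (r/r - 1/r))**2 = (-4 + (1 - 1/r))**2 = (-3 - 1/r)**2)
C(O)*(-102) + s = ((1 + 3*7)**2/7**2)*(-102) + 75 = ((1 + 21)**2/49)*(-102) + 75 = ((1/49)*22**2)*(-102) + 75 = ((1/49)*484)*(-102) + 75 = (484/49)*(-102) + 75 = -49368/49 + 75 = -45693/49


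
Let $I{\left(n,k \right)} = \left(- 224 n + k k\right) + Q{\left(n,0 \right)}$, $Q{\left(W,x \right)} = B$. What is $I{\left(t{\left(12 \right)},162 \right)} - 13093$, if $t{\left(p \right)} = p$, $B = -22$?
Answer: $10441$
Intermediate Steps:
$Q{\left(W,x \right)} = -22$
$I{\left(n,k \right)} = -22 + k^{2} - 224 n$ ($I{\left(n,k \right)} = \left(- 224 n + k k\right) - 22 = \left(- 224 n + k^{2}\right) - 22 = \left(k^{2} - 224 n\right) - 22 = -22 + k^{2} - 224 n$)
$I{\left(t{\left(12 \right)},162 \right)} - 13093 = \left(-22 + 162^{2} - 2688\right) - 13093 = \left(-22 + 26244 - 2688\right) - 13093 = 23534 - 13093 = 10441$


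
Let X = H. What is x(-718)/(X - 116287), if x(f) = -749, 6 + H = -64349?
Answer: 107/25806 ≈ 0.0041463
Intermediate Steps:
H = -64355 (H = -6 - 64349 = -64355)
X = -64355
x(-718)/(X - 116287) = -749/(-64355 - 116287) = -749/(-180642) = -749*(-1/180642) = 107/25806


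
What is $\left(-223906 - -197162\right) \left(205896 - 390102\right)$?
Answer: $4926405264$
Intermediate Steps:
$\left(-223906 - -197162\right) \left(205896 - 390102\right) = \left(-223906 + 197162\right) \left(-184206\right) = \left(-26744\right) \left(-184206\right) = 4926405264$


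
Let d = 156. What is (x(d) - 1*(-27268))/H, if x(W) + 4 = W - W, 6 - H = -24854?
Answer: 6816/6215 ≈ 1.0967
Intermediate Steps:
H = 24860 (H = 6 - 1*(-24854) = 6 + 24854 = 24860)
x(W) = -4 (x(W) = -4 + (W - W) = -4 + 0 = -4)
(x(d) - 1*(-27268))/H = (-4 - 1*(-27268))/24860 = (-4 + 27268)*(1/24860) = 27264*(1/24860) = 6816/6215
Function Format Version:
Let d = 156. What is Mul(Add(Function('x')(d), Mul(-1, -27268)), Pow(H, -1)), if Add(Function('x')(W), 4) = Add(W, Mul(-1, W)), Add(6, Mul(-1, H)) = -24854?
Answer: Rational(6816, 6215) ≈ 1.0967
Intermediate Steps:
H = 24860 (H = Add(6, Mul(-1, -24854)) = Add(6, 24854) = 24860)
Function('x')(W) = -4 (Function('x')(W) = Add(-4, Add(W, Mul(-1, W))) = Add(-4, 0) = -4)
Mul(Add(Function('x')(d), Mul(-1, -27268)), Pow(H, -1)) = Mul(Add(-4, Mul(-1, -27268)), Pow(24860, -1)) = Mul(Add(-4, 27268), Rational(1, 24860)) = Mul(27264, Rational(1, 24860)) = Rational(6816, 6215)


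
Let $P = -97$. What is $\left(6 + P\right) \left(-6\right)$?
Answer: $546$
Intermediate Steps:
$\left(6 + P\right) \left(-6\right) = \left(6 - 97\right) \left(-6\right) = \left(-91\right) \left(-6\right) = 546$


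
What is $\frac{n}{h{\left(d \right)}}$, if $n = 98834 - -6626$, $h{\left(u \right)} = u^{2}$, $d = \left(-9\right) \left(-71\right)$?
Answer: $\frac{105460}{408321} \approx 0.25828$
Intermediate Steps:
$d = 639$
$n = 105460$ ($n = 98834 + \left(6944 - 318\right) = 98834 + 6626 = 105460$)
$\frac{n}{h{\left(d \right)}} = \frac{105460}{639^{2}} = \frac{105460}{408321}$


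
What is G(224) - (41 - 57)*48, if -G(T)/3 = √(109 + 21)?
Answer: 768 - 3*√130 ≈ 733.79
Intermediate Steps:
G(T) = -3*√130 (G(T) = -3*√(109 + 21) = -3*√130)
G(224) - (41 - 57)*48 = -3*√130 - (41 - 57)*48 = -3*√130 - (-16)*48 = -3*√130 - 1*(-768) = -3*√130 + 768 = 768 - 3*√130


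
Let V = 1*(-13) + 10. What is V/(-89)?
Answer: 3/89 ≈ 0.033708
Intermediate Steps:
V = -3 (V = -13 + 10 = -3)
V/(-89) = -3/(-89) = -3*(-1/89) = 3/89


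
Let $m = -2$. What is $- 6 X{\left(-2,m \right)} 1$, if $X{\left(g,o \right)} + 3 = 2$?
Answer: $6$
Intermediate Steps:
$X{\left(g,o \right)} = -1$ ($X{\left(g,o \right)} = -3 + 2 = -1$)
$- 6 X{\left(-2,m \right)} 1 = - 6 \left(\left(-1\right) 1\right) = \left(-6\right) \left(-1\right) = 6$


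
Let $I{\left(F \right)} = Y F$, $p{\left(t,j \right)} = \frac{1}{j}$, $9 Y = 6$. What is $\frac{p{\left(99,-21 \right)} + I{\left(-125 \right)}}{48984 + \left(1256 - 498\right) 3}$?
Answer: $- \frac{1751}{1076418} \approx -0.0016267$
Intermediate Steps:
$Y = \frac{2}{3}$ ($Y = \frac{1}{9} \cdot 6 = \frac{2}{3} \approx 0.66667$)
$I{\left(F \right)} = \frac{2 F}{3}$
$\frac{p{\left(99,-21 \right)} + I{\left(-125 \right)}}{48984 + \left(1256 - 498\right) 3} = \frac{\frac{1}{-21} + \frac{2}{3} \left(-125\right)}{48984 + \left(1256 - 498\right) 3} = \frac{- \frac{1}{21} - \frac{250}{3}}{48984 + 758 \cdot 3} = - \frac{1751}{21 \left(48984 + 2274\right)} = - \frac{1751}{21 \cdot 51258} = \left(- \frac{1751}{21}\right) \frac{1}{51258} = - \frac{1751}{1076418}$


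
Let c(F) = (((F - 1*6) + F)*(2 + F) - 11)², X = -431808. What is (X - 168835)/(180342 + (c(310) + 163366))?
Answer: -600643/36694427957 ≈ -1.6369e-5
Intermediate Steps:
c(F) = (-11 + (-6 + 2*F)*(2 + F))² (c(F) = (((F - 6) + F)*(2 + F) - 11)² = (((-6 + F) + F)*(2 + F) - 11)² = ((-6 + 2*F)*(2 + F) - 11)² = (-11 + (-6 + 2*F)*(2 + F))²)
(X - 168835)/(180342 + (c(310) + 163366)) = (-431808 - 168835)/(180342 + ((23 - 2*310² + 2*310)² + 163366)) = -600643/(180342 + ((23 - 2*96100 + 620)² + 163366)) = -600643/(180342 + ((23 - 192200 + 620)² + 163366)) = -600643/(180342 + ((-191557)² + 163366)) = -600643/(180342 + (36694084249 + 163366)) = -600643/(180342 + 36694247615) = -600643/36694427957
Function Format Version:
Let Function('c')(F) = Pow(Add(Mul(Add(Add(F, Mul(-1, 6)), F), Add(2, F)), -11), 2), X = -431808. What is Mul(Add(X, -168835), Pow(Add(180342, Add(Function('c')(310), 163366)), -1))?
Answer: Rational(-600643, 36694427957) ≈ -1.6369e-5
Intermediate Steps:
Function('c')(F) = Pow(Add(-11, Mul(Add(-6, Mul(2, F)), Add(2, F))), 2) (Function('c')(F) = Pow(Add(Mul(Add(Add(F, -6), F), Add(2, F)), -11), 2) = Pow(Add(Mul(Add(Add(-6, F), F), Add(2, F)), -11), 2) = Pow(Add(Mul(Add(-6, Mul(2, F)), Add(2, F)), -11), 2) = Pow(Add(-11, Mul(Add(-6, Mul(2, F)), Add(2, F))), 2))
Mul(Add(X, -168835), Pow(Add(180342, Add(Function('c')(310), 163366)), -1)) = Mul(Add(-431808, -168835), Pow(Add(180342, Add(Pow(Add(23, Mul(-2, Pow(310, 2)), Mul(2, 310)), 2), 163366)), -1)) = Mul(-600643, Pow(Add(180342, Add(Pow(Add(23, Mul(-2, 96100), 620), 2), 163366)), -1)) = Mul(-600643, Pow(Add(180342, Add(Pow(Add(23, -192200, 620), 2), 163366)), -1)) = Mul(-600643, Pow(Add(180342, Add(Pow(-191557, 2), 163366)), -1)) = Mul(-600643, Pow(Add(180342, Add(36694084249, 163366)), -1)) = Mul(-600643, Pow(Add(180342, 36694247615), -1)) = Mul(-600643, Pow(36694427957, -1)) = Mul(-600643, Rational(1, 36694427957)) = Rational(-600643, 36694427957)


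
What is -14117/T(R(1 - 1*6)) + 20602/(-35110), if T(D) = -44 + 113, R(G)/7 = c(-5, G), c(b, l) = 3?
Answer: -248534704/1211295 ≈ -205.18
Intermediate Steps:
R(G) = 21 (R(G) = 7*3 = 21)
T(D) = 69
-14117/T(R(1 - 1*6)) + 20602/(-35110) = -14117/69 + 20602/(-35110) = -14117*1/69 + 20602*(-1/35110) = -14117/69 - 10301/17555 = -248534704/1211295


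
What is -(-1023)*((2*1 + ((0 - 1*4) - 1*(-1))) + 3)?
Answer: 2046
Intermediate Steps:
-(-1023)*((2*1 + ((0 - 1*4) - 1*(-1))) + 3) = -(-1023)*((2 + ((0 - 4) + 1)) + 3) = -(-1023)*((2 + (-4 + 1)) + 3) = -(-1023)*((2 - 3) + 3) = -(-1023)*(-1 + 3) = -(-1023)*2 = -341*(-6) = 2046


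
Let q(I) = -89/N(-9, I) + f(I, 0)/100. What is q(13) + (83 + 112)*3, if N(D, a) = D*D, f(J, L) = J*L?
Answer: 47296/81 ≈ 583.90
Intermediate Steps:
N(D, a) = D²
q(I) = -89/81 (q(I) = -89/((-9)²) + (I*0)/100 = -89/81 + 0*(1/100) = -89*1/81 + 0 = -89/81 + 0 = -89/81)
q(13) + (83 + 112)*3 = -89/81 + (83 + 112)*3 = -89/81 + 195*3 = -89/81 + 585 = 47296/81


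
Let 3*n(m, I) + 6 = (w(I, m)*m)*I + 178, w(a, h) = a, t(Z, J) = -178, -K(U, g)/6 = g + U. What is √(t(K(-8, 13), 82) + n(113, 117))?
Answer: √4639485/3 ≈ 717.98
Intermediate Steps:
K(U, g) = -6*U - 6*g (K(U, g) = -6*(g + U) = -6*(U + g) = -6*U - 6*g)
n(m, I) = 172/3 + m*I²/3 (n(m, I) = -2 + ((I*m)*I + 178)/3 = -2 + (m*I² + 178)/3 = -2 + (178 + m*I²)/3 = -2 + (178/3 + m*I²/3) = 172/3 + m*I²/3)
√(t(K(-8, 13), 82) + n(113, 117)) = √(-178 + (172/3 + (⅓)*113*117²)) = √(-178 + (172/3 + (⅓)*113*13689)) = √(-178 + (172/3 + 515619)) = √(-178 + 1547029/3) = √(1546495/3) = √4639485/3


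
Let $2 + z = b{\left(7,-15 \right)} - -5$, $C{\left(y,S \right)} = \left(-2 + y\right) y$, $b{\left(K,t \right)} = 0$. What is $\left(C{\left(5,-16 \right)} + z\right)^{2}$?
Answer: $324$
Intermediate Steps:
$C{\left(y,S \right)} = y \left(-2 + y\right)$
$z = 3$ ($z = -2 + \left(0 - -5\right) = -2 + \left(0 + 5\right) = -2 + 5 = 3$)
$\left(C{\left(5,-16 \right)} + z\right)^{2} = \left(5 \left(-2 + 5\right) + 3\right)^{2} = \left(5 \cdot 3 + 3\right)^{2} = \left(15 + 3\right)^{2} = 18^{2} = 324$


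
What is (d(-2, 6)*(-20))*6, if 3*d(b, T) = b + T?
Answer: -160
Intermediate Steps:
d(b, T) = T/3 + b/3 (d(b, T) = (b + T)/3 = (T + b)/3 = T/3 + b/3)
(d(-2, 6)*(-20))*6 = (((⅓)*6 + (⅓)*(-2))*(-20))*6 = ((2 - ⅔)*(-20))*6 = ((4/3)*(-20))*6 = -80/3*6 = -160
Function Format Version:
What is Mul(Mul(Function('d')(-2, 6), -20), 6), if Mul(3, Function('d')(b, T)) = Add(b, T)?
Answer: -160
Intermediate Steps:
Function('d')(b, T) = Add(Mul(Rational(1, 3), T), Mul(Rational(1, 3), b)) (Function('d')(b, T) = Mul(Rational(1, 3), Add(b, T)) = Mul(Rational(1, 3), Add(T, b)) = Add(Mul(Rational(1, 3), T), Mul(Rational(1, 3), b)))
Mul(Mul(Function('d')(-2, 6), -20), 6) = Mul(Mul(Add(Mul(Rational(1, 3), 6), Mul(Rational(1, 3), -2)), -20), 6) = Mul(Mul(Add(2, Rational(-2, 3)), -20), 6) = Mul(Mul(Rational(4, 3), -20), 6) = Mul(Rational(-80, 3), 6) = -160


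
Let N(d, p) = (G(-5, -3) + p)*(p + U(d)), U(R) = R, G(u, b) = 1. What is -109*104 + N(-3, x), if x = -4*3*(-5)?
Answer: -7859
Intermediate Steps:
x = 60 (x = -12*(-5) = 60)
N(d, p) = (1 + p)*(d + p) (N(d, p) = (1 + p)*(p + d) = (1 + p)*(d + p))
-109*104 + N(-3, x) = -109*104 + (-3 + 60 + 60² - 3*60) = -11336 + (-3 + 60 + 3600 - 180) = -11336 + 3477 = -7859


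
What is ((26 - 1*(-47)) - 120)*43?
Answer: -2021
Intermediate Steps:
((26 - 1*(-47)) - 120)*43 = ((26 + 47) - 120)*43 = (73 - 120)*43 = -47*43 = -2021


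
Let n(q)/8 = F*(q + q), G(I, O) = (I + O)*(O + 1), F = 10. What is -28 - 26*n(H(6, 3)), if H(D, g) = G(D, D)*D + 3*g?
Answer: -2134108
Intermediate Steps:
G(I, O) = (1 + O)*(I + O) (G(I, O) = (I + O)*(1 + O) = (1 + O)*(I + O))
H(D, g) = 3*g + D*(2*D + 2*D²) (H(D, g) = (D + D + D² + D*D)*D + 3*g = (D + D + D² + D²)*D + 3*g = (2*D + 2*D²)*D + 3*g = D*(2*D + 2*D²) + 3*g = 3*g + D*(2*D + 2*D²))
n(q) = 160*q (n(q) = 8*(10*(q + q)) = 8*(10*(2*q)) = 8*(20*q) = 160*q)
-28 - 26*n(H(6, 3)) = -28 - 4160*(3*3 + 2*6²*(1 + 6)) = -28 - 4160*(9 + 2*36*7) = -28 - 4160*(9 + 504) = -28 - 4160*513 = -28 - 26*82080 = -28 - 2134080 = -2134108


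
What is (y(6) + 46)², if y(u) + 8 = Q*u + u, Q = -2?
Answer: 1024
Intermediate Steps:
y(u) = -8 - u (y(u) = -8 + (-2*u + u) = -8 - u)
(y(6) + 46)² = ((-8 - 1*6) + 46)² = ((-8 - 6) + 46)² = (-14 + 46)² = 32² = 1024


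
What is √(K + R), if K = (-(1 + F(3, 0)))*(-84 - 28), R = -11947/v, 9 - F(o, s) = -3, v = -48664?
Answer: √862164649346/24332 ≈ 38.161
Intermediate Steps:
F(o, s) = 12 (F(o, s) = 9 - 1*(-3) = 9 + 3 = 12)
R = 11947/48664 (R = -11947/(-48664) = -11947*(-1/48664) = 11947/48664 ≈ 0.24550)
K = 1456 (K = (-(1 + 12))*(-84 - 28) = -1*13*(-112) = -13*(-112) = 1456)
√(K + R) = √(1456 + 11947/48664) = √(70866731/48664) = √862164649346/24332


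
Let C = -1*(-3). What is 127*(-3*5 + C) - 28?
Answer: -1552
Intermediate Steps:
C = 3
127*(-3*5 + C) - 28 = 127*(-3*5 + 3) - 28 = 127*(-15 + 3) - 28 = 127*(-12) - 28 = -1524 - 28 = -1552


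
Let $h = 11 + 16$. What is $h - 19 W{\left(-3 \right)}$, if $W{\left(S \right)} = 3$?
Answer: $-30$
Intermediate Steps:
$h = 27$
$h - 19 W{\left(-3 \right)} = 27 - 57 = -30$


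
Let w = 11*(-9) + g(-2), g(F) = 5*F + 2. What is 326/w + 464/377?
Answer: -2526/1391 ≈ -1.8160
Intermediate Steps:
g(F) = 2 + 5*F
w = -107 (w = 11*(-9) + (2 + 5*(-2)) = -99 + (2 - 10) = -99 - 8 = -107)
326/w + 464/377 = 326/(-107) + 464/377 = 326*(-1/107) + 464*(1/377) = -326/107 + 16/13 = -2526/1391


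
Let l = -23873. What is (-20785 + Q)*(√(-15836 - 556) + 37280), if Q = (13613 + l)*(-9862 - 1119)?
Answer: 4199378572000 + 225288550*I*√4098 ≈ 4.1994e+12 + 1.4422e+10*I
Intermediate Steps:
Q = 112665060 (Q = (13613 - 23873)*(-9862 - 1119) = -10260*(-10981) = 112665060)
(-20785 + Q)*(√(-15836 - 556) + 37280) = (-20785 + 112665060)*(√(-15836 - 556) + 37280) = 112644275*(√(-16392) + 37280) = 112644275*(2*I*√4098 + 37280) = 112644275*(37280 + 2*I*√4098) = 4199378572000 + 225288550*I*√4098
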